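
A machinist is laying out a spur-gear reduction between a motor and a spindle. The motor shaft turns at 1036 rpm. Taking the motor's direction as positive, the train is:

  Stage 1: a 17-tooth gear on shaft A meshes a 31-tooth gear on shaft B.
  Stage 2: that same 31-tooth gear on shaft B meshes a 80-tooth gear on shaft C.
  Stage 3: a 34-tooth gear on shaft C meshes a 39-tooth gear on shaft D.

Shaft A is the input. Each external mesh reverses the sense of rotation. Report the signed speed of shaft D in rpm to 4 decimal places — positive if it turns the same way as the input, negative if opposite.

Stage 1 [17T→31T]: ω = 1036.0000×17/31 = 568.1290 rpm, dir flips to −; running = −568.1290
Stage 2 [31T→80T]: ω = 568.1290×31/80 = 220.1500 rpm, dir flips to +; running = +220.1500
Stage 3 [34T→39T]: ω = 220.1500×34/39 = 191.9256 rpm, dir flips to −; running = −191.9256

-191.9256 rpm (opposite to input, |ω| = 191.9256 rpm)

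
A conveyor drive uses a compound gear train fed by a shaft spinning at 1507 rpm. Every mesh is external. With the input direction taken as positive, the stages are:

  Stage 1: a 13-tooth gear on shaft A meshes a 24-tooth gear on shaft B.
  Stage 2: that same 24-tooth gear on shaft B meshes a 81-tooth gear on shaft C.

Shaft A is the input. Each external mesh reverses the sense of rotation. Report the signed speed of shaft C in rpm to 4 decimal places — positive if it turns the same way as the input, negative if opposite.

+241.8642 rpm (same as input, |ω| = 241.8642 rpm)

Stage 1 [13T→24T]: ω = 1507.0000×13/24 = 816.2917 rpm, dir flips to −; running = −816.2917
Stage 2 [24T→81T]: ω = 816.2917×24/81 = 241.8642 rpm, dir flips to +; running = +241.8642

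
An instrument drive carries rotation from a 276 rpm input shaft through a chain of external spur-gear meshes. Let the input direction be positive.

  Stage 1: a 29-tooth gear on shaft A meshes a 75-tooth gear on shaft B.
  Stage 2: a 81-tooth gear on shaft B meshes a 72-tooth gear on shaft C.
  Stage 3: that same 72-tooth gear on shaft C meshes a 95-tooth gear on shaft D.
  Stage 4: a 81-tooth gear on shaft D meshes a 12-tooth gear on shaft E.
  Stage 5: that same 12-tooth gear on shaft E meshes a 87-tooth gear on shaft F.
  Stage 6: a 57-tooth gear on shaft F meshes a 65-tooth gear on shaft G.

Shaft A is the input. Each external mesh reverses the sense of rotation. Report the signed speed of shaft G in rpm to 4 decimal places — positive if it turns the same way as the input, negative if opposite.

+74.2907 rpm (same as input, |ω| = 74.2907 rpm)

Stage 1 [29T→75T]: ω = 276.0000×29/75 = 106.7200 rpm, dir flips to −; running = −106.7200
Stage 2 [81T→72T]: ω = 106.7200×81/72 = 120.0600 rpm, dir flips to +; running = +120.0600
Stage 3 [72T→95T]: ω = 120.0600×72/95 = 90.9928 rpm, dir flips to −; running = −90.9928
Stage 4 [81T→12T]: ω = 90.9928×81/12 = 614.2017 rpm, dir flips to +; running = +614.2017
Stage 5 [12T→87T]: ω = 614.2017×12/87 = 84.7175 rpm, dir flips to −; running = −84.7175
Stage 6 [57T→65T]: ω = 84.7175×57/65 = 74.2907 rpm, dir flips to +; running = +74.2907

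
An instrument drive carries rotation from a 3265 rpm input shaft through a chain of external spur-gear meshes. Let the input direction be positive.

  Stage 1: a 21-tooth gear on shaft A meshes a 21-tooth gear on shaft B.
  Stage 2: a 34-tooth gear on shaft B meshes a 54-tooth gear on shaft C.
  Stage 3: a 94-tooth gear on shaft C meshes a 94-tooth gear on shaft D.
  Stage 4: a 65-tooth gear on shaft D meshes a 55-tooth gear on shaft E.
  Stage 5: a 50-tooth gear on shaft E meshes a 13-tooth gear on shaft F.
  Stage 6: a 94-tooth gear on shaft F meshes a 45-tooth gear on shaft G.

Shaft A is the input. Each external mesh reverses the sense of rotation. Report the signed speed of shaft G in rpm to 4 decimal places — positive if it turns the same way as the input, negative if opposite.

+19519.1545 rpm (same as input, |ω| = 19519.1545 rpm)

Stage 1 [21T→21T]: ω = 3265.0000×21/21 = 3265.0000 rpm, dir flips to −; running = −3265.0000
Stage 2 [34T→54T]: ω = 3265.0000×34/54 = 2055.7407 rpm, dir flips to +; running = +2055.7407
Stage 3 [94T→94T]: ω = 2055.7407×94/94 = 2055.7407 rpm, dir flips to −; running = −2055.7407
Stage 4 [65T→55T]: ω = 2055.7407×65/55 = 2429.5118 rpm, dir flips to +; running = +2429.5118
Stage 5 [50T→13T]: ω = 2429.5118×50/13 = 9344.2761 rpm, dir flips to −; running = −9344.2761
Stage 6 [94T→45T]: ω = 9344.2761×94/45 = 19519.1545 rpm, dir flips to +; running = +19519.1545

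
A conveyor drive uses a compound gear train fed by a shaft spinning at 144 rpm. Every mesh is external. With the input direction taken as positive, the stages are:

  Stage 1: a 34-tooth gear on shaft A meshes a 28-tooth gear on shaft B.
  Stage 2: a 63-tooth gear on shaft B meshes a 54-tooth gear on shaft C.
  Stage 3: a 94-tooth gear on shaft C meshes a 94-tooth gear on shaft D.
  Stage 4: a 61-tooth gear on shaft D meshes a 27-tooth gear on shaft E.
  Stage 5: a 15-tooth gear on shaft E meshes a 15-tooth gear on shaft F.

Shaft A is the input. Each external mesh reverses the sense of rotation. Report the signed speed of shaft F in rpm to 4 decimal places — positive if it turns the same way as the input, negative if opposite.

-460.8889 rpm (opposite to input, |ω| = 460.8889 rpm)

Stage 1 [34T→28T]: ω = 144.0000×34/28 = 174.8571 rpm, dir flips to −; running = −174.8571
Stage 2 [63T→54T]: ω = 174.8571×63/54 = 204.0000 rpm, dir flips to +; running = +204.0000
Stage 3 [94T→94T]: ω = 204.0000×94/94 = 204.0000 rpm, dir flips to −; running = −204.0000
Stage 4 [61T→27T]: ω = 204.0000×61/27 = 460.8889 rpm, dir flips to +; running = +460.8889
Stage 5 [15T→15T]: ω = 460.8889×15/15 = 460.8889 rpm, dir flips to −; running = −460.8889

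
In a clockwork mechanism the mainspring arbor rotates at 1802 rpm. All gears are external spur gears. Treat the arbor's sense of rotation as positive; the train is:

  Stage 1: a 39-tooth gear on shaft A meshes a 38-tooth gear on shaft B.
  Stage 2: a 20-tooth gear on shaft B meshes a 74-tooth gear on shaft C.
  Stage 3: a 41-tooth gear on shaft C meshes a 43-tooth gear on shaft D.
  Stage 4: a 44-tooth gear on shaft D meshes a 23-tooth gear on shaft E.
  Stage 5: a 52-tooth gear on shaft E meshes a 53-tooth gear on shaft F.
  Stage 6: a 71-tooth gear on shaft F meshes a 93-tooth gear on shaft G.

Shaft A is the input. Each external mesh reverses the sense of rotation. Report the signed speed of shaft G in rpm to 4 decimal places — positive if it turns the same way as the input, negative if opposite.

Stage 1 [39T→38T]: ω = 1802.0000×39/38 = 1849.4211 rpm, dir flips to −; running = −1849.4211
Stage 2 [20T→74T]: ω = 1849.4211×20/74 = 499.8435 rpm, dir flips to +; running = +499.8435
Stage 3 [41T→43T]: ω = 499.8435×41/43 = 476.5950 rpm, dir flips to −; running = −476.5950
Stage 4 [44T→23T]: ω = 476.5950×44/23 = 911.7469 rpm, dir flips to +; running = +911.7469
Stage 5 [52T→53T]: ω = 911.7469×52/53 = 894.5442 rpm, dir flips to −; running = −894.5442
Stage 6 [71T→93T]: ω = 894.5442×71/93 = 682.9316 rpm, dir flips to +; running = +682.9316

+682.9316 rpm (same as input, |ω| = 682.9316 rpm)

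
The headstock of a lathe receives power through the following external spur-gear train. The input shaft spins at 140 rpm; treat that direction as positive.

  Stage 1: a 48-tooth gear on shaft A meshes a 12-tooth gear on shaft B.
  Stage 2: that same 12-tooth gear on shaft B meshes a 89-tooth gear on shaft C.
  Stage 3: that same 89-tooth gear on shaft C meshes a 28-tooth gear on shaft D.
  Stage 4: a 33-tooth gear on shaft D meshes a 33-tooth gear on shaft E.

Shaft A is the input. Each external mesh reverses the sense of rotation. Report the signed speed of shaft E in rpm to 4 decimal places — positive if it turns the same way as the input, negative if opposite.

+240.0000 rpm (same as input, |ω| = 240.0000 rpm)

Stage 1 [48T→12T]: ω = 140.0000×48/12 = 560.0000 rpm, dir flips to −; running = −560.0000
Stage 2 [12T→89T]: ω = 560.0000×12/89 = 75.5056 rpm, dir flips to +; running = +75.5056
Stage 3 [89T→28T]: ω = 75.5056×89/28 = 240.0000 rpm, dir flips to −; running = −240.0000
Stage 4 [33T→33T]: ω = 240.0000×33/33 = 240.0000 rpm, dir flips to +; running = +240.0000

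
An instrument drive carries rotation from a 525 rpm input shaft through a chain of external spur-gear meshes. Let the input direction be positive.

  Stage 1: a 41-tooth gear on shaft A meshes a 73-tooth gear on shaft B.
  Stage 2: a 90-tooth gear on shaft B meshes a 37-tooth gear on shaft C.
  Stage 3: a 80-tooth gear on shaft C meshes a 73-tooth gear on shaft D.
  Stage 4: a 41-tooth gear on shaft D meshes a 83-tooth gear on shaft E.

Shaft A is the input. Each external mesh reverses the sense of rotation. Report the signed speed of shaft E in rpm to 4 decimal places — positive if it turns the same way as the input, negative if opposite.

+388.2701 rpm (same as input, |ω| = 388.2701 rpm)

Stage 1 [41T→73T]: ω = 525.0000×41/73 = 294.8630 rpm, dir flips to −; running = −294.8630
Stage 2 [90T→37T]: ω = 294.8630×90/37 = 717.2344 rpm, dir flips to +; running = +717.2344
Stage 3 [80T→73T]: ω = 717.2344×80/73 = 786.0103 rpm, dir flips to −; running = −786.0103
Stage 4 [41T→83T]: ω = 786.0103×41/83 = 388.2701 rpm, dir flips to +; running = +388.2701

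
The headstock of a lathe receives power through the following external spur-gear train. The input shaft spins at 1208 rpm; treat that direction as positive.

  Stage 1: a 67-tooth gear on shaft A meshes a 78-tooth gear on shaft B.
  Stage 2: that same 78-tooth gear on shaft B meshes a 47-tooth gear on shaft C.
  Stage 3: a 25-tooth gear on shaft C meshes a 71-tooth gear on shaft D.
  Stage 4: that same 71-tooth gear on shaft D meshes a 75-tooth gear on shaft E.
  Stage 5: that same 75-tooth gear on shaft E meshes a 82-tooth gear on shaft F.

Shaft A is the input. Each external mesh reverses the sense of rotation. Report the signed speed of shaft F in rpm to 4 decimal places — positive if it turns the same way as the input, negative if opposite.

Stage 1 [67T→78T]: ω = 1208.0000×67/78 = 1037.6410 rpm, dir flips to −; running = −1037.6410
Stage 2 [78T→47T]: ω = 1037.6410×78/47 = 1722.0426 rpm, dir flips to +; running = +1722.0426
Stage 3 [25T→71T]: ω = 1722.0426×25/71 = 606.3530 rpm, dir flips to −; running = −606.3530
Stage 4 [71T→75T]: ω = 606.3530×71/75 = 574.0142 rpm, dir flips to +; running = +574.0142
Stage 5 [75T→82T]: ω = 574.0142×75/82 = 525.0130 rpm, dir flips to −; running = −525.0130

-525.0130 rpm (opposite to input, |ω| = 525.0130 rpm)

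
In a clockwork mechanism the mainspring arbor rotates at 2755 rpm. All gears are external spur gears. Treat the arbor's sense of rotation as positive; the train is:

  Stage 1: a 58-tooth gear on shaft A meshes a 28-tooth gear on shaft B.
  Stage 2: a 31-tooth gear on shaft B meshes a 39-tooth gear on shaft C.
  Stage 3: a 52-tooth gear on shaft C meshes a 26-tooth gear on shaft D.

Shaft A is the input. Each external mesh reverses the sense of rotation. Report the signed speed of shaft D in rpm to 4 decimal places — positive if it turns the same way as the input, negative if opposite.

-9072.3260 rpm (opposite to input, |ω| = 9072.3260 rpm)

Stage 1 [58T→28T]: ω = 2755.0000×58/28 = 5706.7857 rpm, dir flips to −; running = −5706.7857
Stage 2 [31T→39T]: ω = 5706.7857×31/39 = 4536.1630 rpm, dir flips to +; running = +4536.1630
Stage 3 [52T→26T]: ω = 4536.1630×52/26 = 9072.3260 rpm, dir flips to −; running = −9072.3260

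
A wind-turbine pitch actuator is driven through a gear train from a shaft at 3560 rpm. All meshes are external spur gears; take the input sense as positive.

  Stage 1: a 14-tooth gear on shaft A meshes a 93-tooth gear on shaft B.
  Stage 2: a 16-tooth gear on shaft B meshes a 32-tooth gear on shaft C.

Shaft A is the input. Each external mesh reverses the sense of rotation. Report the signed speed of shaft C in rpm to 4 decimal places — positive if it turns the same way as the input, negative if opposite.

+267.9570 rpm (same as input, |ω| = 267.9570 rpm)

Stage 1 [14T→93T]: ω = 3560.0000×14/93 = 535.9140 rpm, dir flips to −; running = −535.9140
Stage 2 [16T→32T]: ω = 535.9140×16/32 = 267.9570 rpm, dir flips to +; running = +267.9570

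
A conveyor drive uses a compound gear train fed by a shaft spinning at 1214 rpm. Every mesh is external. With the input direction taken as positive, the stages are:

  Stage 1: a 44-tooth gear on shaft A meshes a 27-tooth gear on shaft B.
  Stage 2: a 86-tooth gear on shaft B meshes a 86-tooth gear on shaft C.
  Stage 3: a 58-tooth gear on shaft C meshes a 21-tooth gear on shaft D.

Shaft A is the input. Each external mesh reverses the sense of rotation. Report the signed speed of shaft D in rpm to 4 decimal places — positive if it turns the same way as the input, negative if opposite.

Stage 1 [44T→27T]: ω = 1214.0000×44/27 = 1978.3704 rpm, dir flips to −; running = −1978.3704
Stage 2 [86T→86T]: ω = 1978.3704×86/86 = 1978.3704 rpm, dir flips to +; running = +1978.3704
Stage 3 [58T→21T]: ω = 1978.3704×58/21 = 5464.0705 rpm, dir flips to −; running = −5464.0705

-5464.0705 rpm (opposite to input, |ω| = 5464.0705 rpm)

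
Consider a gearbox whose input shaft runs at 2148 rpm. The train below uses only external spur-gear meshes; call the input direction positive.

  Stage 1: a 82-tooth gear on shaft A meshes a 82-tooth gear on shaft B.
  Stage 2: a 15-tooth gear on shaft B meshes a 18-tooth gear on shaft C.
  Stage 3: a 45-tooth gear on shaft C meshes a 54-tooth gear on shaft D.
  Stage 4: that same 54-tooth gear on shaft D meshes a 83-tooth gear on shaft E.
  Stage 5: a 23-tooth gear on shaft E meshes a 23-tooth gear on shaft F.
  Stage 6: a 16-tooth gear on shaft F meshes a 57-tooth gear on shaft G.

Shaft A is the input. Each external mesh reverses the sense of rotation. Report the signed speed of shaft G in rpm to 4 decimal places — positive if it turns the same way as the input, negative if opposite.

+272.4160 rpm (same as input, |ω| = 272.4160 rpm)

Stage 1 [82T→82T]: ω = 2148.0000×82/82 = 2148.0000 rpm, dir flips to −; running = −2148.0000
Stage 2 [15T→18T]: ω = 2148.0000×15/18 = 1790.0000 rpm, dir flips to +; running = +1790.0000
Stage 3 [45T→54T]: ω = 1790.0000×45/54 = 1491.6667 rpm, dir flips to −; running = −1491.6667
Stage 4 [54T→83T]: ω = 1491.6667×54/83 = 970.4819 rpm, dir flips to +; running = +970.4819
Stage 5 [23T→23T]: ω = 970.4819×23/23 = 970.4819 rpm, dir flips to −; running = −970.4819
Stage 6 [16T→57T]: ω = 970.4819×16/57 = 272.4160 rpm, dir flips to +; running = +272.4160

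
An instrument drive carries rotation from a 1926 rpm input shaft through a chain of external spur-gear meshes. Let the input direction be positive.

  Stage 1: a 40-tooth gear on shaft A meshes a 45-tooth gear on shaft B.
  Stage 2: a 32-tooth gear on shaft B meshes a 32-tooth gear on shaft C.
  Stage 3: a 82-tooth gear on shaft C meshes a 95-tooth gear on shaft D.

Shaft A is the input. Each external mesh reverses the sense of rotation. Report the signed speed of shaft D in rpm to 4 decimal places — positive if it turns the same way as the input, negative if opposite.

Stage 1 [40T→45T]: ω = 1926.0000×40/45 = 1712.0000 rpm, dir flips to −; running = −1712.0000
Stage 2 [32T→32T]: ω = 1712.0000×32/32 = 1712.0000 rpm, dir flips to +; running = +1712.0000
Stage 3 [82T→95T]: ω = 1712.0000×82/95 = 1477.7263 rpm, dir flips to −; running = −1477.7263

-1477.7263 rpm (opposite to input, |ω| = 1477.7263 rpm)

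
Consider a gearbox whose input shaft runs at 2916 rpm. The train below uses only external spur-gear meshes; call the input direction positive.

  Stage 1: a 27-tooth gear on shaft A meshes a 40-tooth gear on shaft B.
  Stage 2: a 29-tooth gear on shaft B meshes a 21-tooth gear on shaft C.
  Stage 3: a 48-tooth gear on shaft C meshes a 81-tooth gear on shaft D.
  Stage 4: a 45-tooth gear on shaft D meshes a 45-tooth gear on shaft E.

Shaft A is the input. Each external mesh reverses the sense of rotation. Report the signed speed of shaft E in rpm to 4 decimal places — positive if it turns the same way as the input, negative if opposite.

+1610.7429 rpm (same as input, |ω| = 1610.7429 rpm)

Stage 1 [27T→40T]: ω = 2916.0000×27/40 = 1968.3000 rpm, dir flips to −; running = −1968.3000
Stage 2 [29T→21T]: ω = 1968.3000×29/21 = 2718.1286 rpm, dir flips to +; running = +2718.1286
Stage 3 [48T→81T]: ω = 2718.1286×48/81 = 1610.7429 rpm, dir flips to −; running = −1610.7429
Stage 4 [45T→45T]: ω = 1610.7429×45/45 = 1610.7429 rpm, dir flips to +; running = +1610.7429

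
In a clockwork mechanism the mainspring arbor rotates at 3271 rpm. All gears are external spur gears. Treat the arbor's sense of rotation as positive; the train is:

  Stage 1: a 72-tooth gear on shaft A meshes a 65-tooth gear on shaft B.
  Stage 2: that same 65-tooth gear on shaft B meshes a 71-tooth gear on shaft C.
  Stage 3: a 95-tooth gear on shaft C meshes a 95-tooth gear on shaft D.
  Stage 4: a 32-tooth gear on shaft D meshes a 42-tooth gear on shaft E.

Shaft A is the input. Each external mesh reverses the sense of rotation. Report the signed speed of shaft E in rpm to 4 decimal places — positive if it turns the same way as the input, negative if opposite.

+2527.2918 rpm (same as input, |ω| = 2527.2918 rpm)

Stage 1 [72T→65T]: ω = 3271.0000×72/65 = 3623.2615 rpm, dir flips to −; running = −3623.2615
Stage 2 [65T→71T]: ω = 3623.2615×65/71 = 3317.0704 rpm, dir flips to +; running = +3317.0704
Stage 3 [95T→95T]: ω = 3317.0704×95/95 = 3317.0704 rpm, dir flips to −; running = −3317.0704
Stage 4 [32T→42T]: ω = 3317.0704×32/42 = 2527.2918 rpm, dir flips to +; running = +2527.2918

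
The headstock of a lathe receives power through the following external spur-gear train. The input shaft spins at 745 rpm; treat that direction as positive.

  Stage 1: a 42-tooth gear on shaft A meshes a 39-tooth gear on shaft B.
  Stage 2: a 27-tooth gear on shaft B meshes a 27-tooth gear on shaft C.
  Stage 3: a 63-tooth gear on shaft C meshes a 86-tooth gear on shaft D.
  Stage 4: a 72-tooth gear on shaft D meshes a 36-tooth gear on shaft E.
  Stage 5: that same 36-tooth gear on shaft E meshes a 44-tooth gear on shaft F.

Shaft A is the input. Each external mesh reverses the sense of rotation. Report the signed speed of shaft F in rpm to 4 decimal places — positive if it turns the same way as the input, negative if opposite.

Stage 1 [42T→39T]: ω = 745.0000×42/39 = 802.3077 rpm, dir flips to −; running = −802.3077
Stage 2 [27T→27T]: ω = 802.3077×27/27 = 802.3077 rpm, dir flips to +; running = +802.3077
Stage 3 [63T→86T]: ω = 802.3077×63/86 = 587.7370 rpm, dir flips to −; running = −587.7370
Stage 4 [72T→36T]: ω = 587.7370×72/36 = 1175.4741 rpm, dir flips to +; running = +1175.4741
Stage 5 [36T→44T]: ω = 1175.4741×36/44 = 961.7515 rpm, dir flips to −; running = −961.7515

-961.7515 rpm (opposite to input, |ω| = 961.7515 rpm)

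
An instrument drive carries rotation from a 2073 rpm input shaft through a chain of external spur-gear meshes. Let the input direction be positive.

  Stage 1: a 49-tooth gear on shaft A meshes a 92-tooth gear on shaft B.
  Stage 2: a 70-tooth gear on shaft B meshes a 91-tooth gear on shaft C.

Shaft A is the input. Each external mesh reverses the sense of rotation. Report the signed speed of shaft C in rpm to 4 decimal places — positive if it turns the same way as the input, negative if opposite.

+849.3060 rpm (same as input, |ω| = 849.3060 rpm)

Stage 1 [49T→92T]: ω = 2073.0000×49/92 = 1104.0978 rpm, dir flips to −; running = −1104.0978
Stage 2 [70T→91T]: ω = 1104.0978×70/91 = 849.3060 rpm, dir flips to +; running = +849.3060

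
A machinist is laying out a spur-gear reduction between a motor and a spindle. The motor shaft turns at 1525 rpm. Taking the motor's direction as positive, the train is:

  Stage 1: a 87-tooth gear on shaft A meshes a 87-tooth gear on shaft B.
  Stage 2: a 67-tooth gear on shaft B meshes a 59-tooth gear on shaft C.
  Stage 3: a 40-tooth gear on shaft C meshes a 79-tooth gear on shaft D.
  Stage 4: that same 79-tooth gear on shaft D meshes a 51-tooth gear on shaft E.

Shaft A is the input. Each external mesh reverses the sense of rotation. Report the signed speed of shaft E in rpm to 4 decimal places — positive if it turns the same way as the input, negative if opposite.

Stage 1 [87T→87T]: ω = 1525.0000×87/87 = 1525.0000 rpm, dir flips to −; running = −1525.0000
Stage 2 [67T→59T]: ω = 1525.0000×67/59 = 1731.7797 rpm, dir flips to +; running = +1731.7797
Stage 3 [40T→79T]: ω = 1731.7797×40/79 = 876.8505 rpm, dir flips to −; running = −876.8505
Stage 4 [79T→51T]: ω = 876.8505×79/51 = 1358.2586 rpm, dir flips to +; running = +1358.2586

+1358.2586 rpm (same as input, |ω| = 1358.2586 rpm)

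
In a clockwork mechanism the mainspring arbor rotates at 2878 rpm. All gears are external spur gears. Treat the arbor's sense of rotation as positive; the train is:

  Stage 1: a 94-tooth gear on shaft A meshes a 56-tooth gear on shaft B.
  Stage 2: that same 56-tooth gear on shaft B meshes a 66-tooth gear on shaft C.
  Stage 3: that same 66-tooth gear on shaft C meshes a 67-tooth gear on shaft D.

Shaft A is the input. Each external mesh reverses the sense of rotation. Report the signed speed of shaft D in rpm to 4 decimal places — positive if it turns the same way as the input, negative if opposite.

-4037.7910 rpm (opposite to input, |ω| = 4037.7910 rpm)

Stage 1 [94T→56T]: ω = 2878.0000×94/56 = 4830.9286 rpm, dir flips to −; running = −4830.9286
Stage 2 [56T→66T]: ω = 4830.9286×56/66 = 4098.9697 rpm, dir flips to +; running = +4098.9697
Stage 3 [66T→67T]: ω = 4098.9697×66/67 = 4037.7910 rpm, dir flips to −; running = −4037.7910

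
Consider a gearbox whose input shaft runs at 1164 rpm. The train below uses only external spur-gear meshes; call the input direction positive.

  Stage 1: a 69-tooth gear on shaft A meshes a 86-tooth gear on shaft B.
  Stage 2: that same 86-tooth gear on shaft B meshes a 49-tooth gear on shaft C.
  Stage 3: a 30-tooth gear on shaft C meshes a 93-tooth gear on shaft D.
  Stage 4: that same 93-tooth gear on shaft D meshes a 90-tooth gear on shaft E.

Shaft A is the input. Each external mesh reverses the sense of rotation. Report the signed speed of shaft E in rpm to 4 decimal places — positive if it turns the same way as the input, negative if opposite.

+546.3673 rpm (same as input, |ω| = 546.3673 rpm)

Stage 1 [69T→86T]: ω = 1164.0000×69/86 = 933.9070 rpm, dir flips to −; running = −933.9070
Stage 2 [86T→49T]: ω = 933.9070×86/49 = 1639.1020 rpm, dir flips to +; running = +1639.1020
Stage 3 [30T→93T]: ω = 1639.1020×30/93 = 528.7426 rpm, dir flips to −; running = −528.7426
Stage 4 [93T→90T]: ω = 528.7426×93/90 = 546.3673 rpm, dir flips to +; running = +546.3673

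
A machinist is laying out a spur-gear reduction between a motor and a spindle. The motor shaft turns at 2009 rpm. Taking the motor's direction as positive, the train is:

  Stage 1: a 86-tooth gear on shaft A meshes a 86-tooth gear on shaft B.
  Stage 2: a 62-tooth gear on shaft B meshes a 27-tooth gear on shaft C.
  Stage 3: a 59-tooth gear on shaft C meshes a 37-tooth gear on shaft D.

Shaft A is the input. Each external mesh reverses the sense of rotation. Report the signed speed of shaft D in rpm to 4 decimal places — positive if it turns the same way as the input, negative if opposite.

Stage 1 [86T→86T]: ω = 2009.0000×86/86 = 2009.0000 rpm, dir flips to −; running = −2009.0000
Stage 2 [62T→27T]: ω = 2009.0000×62/27 = 4613.2593 rpm, dir flips to +; running = +4613.2593
Stage 3 [59T→37T]: ω = 4613.2593×59/37 = 7356.2783 rpm, dir flips to −; running = −7356.2783

-7356.2783 rpm (opposite to input, |ω| = 7356.2783 rpm)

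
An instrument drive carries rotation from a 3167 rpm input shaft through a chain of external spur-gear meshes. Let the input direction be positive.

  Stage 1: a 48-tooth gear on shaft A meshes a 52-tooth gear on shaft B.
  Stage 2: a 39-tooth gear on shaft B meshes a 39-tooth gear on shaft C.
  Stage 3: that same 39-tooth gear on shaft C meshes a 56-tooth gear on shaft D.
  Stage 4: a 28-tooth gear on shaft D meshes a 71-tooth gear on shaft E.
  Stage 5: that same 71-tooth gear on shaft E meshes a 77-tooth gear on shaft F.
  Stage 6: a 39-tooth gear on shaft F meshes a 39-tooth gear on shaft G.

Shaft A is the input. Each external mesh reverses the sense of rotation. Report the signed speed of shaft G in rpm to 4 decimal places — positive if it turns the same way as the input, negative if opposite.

Stage 1 [48T→52T]: ω = 3167.0000×48/52 = 2923.3846 rpm, dir flips to −; running = −2923.3846
Stage 2 [39T→39T]: ω = 2923.3846×39/39 = 2923.3846 rpm, dir flips to +; running = +2923.3846
Stage 3 [39T→56T]: ω = 2923.3846×39/56 = 2035.9286 rpm, dir flips to −; running = −2035.9286
Stage 4 [28T→71T]: ω = 2035.9286×28/71 = 802.9014 rpm, dir flips to +; running = +802.9014
Stage 5 [71T→77T]: ω = 802.9014×71/77 = 740.3377 rpm, dir flips to −; running = −740.3377
Stage 6 [39T→39T]: ω = 740.3377×39/39 = 740.3377 rpm, dir flips to +; running = +740.3377

+740.3377 rpm (same as input, |ω| = 740.3377 rpm)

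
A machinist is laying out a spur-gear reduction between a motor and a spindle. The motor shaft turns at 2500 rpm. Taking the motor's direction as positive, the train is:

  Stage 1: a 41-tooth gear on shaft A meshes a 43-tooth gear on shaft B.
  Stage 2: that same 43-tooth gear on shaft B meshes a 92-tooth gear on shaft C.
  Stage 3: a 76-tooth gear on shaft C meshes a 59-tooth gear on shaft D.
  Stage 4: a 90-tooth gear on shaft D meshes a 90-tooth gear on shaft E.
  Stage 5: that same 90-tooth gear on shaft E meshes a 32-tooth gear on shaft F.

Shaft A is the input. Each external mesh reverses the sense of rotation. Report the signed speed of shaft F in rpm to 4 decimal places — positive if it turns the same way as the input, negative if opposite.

-4036.3624 rpm (opposite to input, |ω| = 4036.3624 rpm)

Stage 1 [41T→43T]: ω = 2500.0000×41/43 = 2383.7209 rpm, dir flips to −; running = −2383.7209
Stage 2 [43T→92T]: ω = 2383.7209×43/92 = 1114.1304 rpm, dir flips to +; running = +1114.1304
Stage 3 [76T→59T]: ω = 1114.1304×76/59 = 1435.1511 rpm, dir flips to −; running = −1435.1511
Stage 4 [90T→90T]: ω = 1435.1511×90/90 = 1435.1511 rpm, dir flips to +; running = +1435.1511
Stage 5 [90T→32T]: ω = 1435.1511×90/32 = 4036.3624 rpm, dir flips to −; running = −4036.3624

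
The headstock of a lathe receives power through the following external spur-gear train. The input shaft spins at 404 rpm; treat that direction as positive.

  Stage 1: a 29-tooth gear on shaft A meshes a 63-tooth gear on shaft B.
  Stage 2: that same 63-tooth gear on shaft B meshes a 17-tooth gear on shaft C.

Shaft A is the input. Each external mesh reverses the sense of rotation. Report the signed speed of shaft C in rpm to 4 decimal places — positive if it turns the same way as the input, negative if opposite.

Stage 1 [29T→63T]: ω = 404.0000×29/63 = 185.9683 rpm, dir flips to −; running = −185.9683
Stage 2 [63T→17T]: ω = 185.9683×63/17 = 689.1765 rpm, dir flips to +; running = +689.1765

+689.1765 rpm (same as input, |ω| = 689.1765 rpm)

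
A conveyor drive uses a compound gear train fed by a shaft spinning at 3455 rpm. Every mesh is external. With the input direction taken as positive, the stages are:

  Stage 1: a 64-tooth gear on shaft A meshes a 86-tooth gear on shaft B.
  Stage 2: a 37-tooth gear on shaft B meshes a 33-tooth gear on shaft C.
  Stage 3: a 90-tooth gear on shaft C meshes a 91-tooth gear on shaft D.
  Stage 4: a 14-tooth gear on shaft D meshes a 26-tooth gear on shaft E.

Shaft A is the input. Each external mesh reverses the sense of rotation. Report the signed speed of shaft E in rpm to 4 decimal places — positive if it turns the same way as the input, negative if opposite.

+1535.2290 rpm (same as input, |ω| = 1535.2290 rpm)

Stage 1 [64T→86T]: ω = 3455.0000×64/86 = 2571.1628 rpm, dir flips to −; running = −2571.1628
Stage 2 [37T→33T]: ω = 2571.1628×37/33 = 2882.8189 rpm, dir flips to +; running = +2882.8189
Stage 3 [90T→91T]: ω = 2882.8189×90/91 = 2851.1396 rpm, dir flips to −; running = −2851.1396
Stage 4 [14T→26T]: ω = 2851.1396×14/26 = 1535.2290 rpm, dir flips to +; running = +1535.2290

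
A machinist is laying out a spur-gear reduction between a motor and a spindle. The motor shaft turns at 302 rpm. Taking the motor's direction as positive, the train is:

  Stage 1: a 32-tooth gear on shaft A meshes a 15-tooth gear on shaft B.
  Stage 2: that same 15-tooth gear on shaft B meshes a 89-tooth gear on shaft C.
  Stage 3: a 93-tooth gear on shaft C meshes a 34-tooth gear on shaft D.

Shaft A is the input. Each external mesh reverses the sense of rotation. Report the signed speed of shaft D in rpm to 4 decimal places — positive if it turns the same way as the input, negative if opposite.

-297.0099 rpm (opposite to input, |ω| = 297.0099 rpm)

Stage 1 [32T→15T]: ω = 302.0000×32/15 = 644.2667 rpm, dir flips to −; running = −644.2667
Stage 2 [15T→89T]: ω = 644.2667×15/89 = 108.5843 rpm, dir flips to +; running = +108.5843
Stage 3 [93T→34T]: ω = 108.5843×93/34 = 297.0099 rpm, dir flips to −; running = −297.0099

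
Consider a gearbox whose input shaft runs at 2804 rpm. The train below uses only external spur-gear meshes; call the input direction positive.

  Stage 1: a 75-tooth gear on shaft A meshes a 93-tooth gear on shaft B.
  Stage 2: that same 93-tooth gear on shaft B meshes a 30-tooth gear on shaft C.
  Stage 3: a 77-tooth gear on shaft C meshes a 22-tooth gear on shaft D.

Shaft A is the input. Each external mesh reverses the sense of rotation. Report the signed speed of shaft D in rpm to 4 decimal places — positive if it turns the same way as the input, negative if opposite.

Stage 1 [75T→93T]: ω = 2804.0000×75/93 = 2261.2903 rpm, dir flips to −; running = −2261.2903
Stage 2 [93T→30T]: ω = 2261.2903×93/30 = 7010.0000 rpm, dir flips to +; running = +7010.0000
Stage 3 [77T→22T]: ω = 7010.0000×77/22 = 24535.0000 rpm, dir flips to −; running = −24535.0000

-24535.0000 rpm (opposite to input, |ω| = 24535.0000 rpm)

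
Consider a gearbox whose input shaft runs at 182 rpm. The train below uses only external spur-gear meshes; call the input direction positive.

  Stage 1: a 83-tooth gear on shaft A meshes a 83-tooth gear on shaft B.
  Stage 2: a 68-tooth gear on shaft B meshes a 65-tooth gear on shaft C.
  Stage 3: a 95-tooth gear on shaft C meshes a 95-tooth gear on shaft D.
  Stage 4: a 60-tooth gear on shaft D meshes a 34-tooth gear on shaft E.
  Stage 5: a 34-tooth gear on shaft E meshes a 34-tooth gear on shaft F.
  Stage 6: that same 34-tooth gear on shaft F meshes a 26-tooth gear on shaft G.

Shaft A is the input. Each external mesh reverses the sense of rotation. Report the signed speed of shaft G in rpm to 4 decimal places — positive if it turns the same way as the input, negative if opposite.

+439.3846 rpm (same as input, |ω| = 439.3846 rpm)

Stage 1 [83T→83T]: ω = 182.0000×83/83 = 182.0000 rpm, dir flips to −; running = −182.0000
Stage 2 [68T→65T]: ω = 182.0000×68/65 = 190.4000 rpm, dir flips to +; running = +190.4000
Stage 3 [95T→95T]: ω = 190.4000×95/95 = 190.4000 rpm, dir flips to −; running = −190.4000
Stage 4 [60T→34T]: ω = 190.4000×60/34 = 336.0000 rpm, dir flips to +; running = +336.0000
Stage 5 [34T→34T]: ω = 336.0000×34/34 = 336.0000 rpm, dir flips to −; running = −336.0000
Stage 6 [34T→26T]: ω = 336.0000×34/26 = 439.3846 rpm, dir flips to +; running = +439.3846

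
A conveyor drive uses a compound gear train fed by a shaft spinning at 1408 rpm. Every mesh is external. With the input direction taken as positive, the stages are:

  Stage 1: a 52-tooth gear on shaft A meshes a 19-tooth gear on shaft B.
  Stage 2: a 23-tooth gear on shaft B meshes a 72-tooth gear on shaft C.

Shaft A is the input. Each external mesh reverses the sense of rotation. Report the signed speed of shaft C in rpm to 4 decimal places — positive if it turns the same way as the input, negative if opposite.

+1230.9708 rpm (same as input, |ω| = 1230.9708 rpm)

Stage 1 [52T→19T]: ω = 1408.0000×52/19 = 3853.4737 rpm, dir flips to −; running = −3853.4737
Stage 2 [23T→72T]: ω = 3853.4737×23/72 = 1230.9708 rpm, dir flips to +; running = +1230.9708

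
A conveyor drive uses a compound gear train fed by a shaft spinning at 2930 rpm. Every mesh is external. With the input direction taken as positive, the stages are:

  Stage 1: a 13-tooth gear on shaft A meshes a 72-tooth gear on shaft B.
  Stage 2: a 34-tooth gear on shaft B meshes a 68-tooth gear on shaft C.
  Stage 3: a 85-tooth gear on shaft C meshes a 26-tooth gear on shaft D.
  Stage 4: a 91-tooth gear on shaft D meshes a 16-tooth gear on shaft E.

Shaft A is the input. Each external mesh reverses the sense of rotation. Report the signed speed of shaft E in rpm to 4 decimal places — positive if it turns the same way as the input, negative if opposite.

Stage 1 [13T→72T]: ω = 2930.0000×13/72 = 529.0278 rpm, dir flips to −; running = −529.0278
Stage 2 [34T→68T]: ω = 529.0278×34/68 = 264.5139 rpm, dir flips to +; running = +264.5139
Stage 3 [85T→26T]: ω = 264.5139×85/26 = 864.7569 rpm, dir flips to −; running = −864.7569
Stage 4 [91T→16T]: ω = 864.7569×91/16 = 4918.3051 rpm, dir flips to +; running = +4918.3051

+4918.3051 rpm (same as input, |ω| = 4918.3051 rpm)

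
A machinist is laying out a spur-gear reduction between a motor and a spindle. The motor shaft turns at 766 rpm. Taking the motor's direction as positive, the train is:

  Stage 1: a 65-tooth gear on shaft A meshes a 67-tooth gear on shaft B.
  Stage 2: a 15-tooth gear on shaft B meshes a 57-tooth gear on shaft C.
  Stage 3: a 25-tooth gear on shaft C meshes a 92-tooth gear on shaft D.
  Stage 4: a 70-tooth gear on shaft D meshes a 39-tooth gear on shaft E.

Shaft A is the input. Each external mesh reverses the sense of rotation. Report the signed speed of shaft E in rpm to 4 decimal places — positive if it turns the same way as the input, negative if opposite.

+95.3826 rpm (same as input, |ω| = 95.3826 rpm)

Stage 1 [65T→67T]: ω = 766.0000×65/67 = 743.1343 rpm, dir flips to −; running = −743.1343
Stage 2 [15T→57T]: ω = 743.1343×15/57 = 195.5617 rpm, dir flips to +; running = +195.5617
Stage 3 [25T→92T]: ω = 195.5617×25/92 = 53.1418 rpm, dir flips to −; running = −53.1418
Stage 4 [70T→39T]: ω = 53.1418×70/39 = 95.3826 rpm, dir flips to +; running = +95.3826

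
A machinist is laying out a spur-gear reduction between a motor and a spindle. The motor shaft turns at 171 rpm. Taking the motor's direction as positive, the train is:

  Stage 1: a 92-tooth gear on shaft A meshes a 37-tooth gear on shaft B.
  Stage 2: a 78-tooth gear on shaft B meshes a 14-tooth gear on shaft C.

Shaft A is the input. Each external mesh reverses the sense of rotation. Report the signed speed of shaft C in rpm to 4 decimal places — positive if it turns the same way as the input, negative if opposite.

Stage 1 [92T→37T]: ω = 171.0000×92/37 = 425.1892 rpm, dir flips to −; running = −425.1892
Stage 2 [78T→14T]: ω = 425.1892×78/14 = 2368.9112 rpm, dir flips to +; running = +2368.9112

+2368.9112 rpm (same as input, |ω| = 2368.9112 rpm)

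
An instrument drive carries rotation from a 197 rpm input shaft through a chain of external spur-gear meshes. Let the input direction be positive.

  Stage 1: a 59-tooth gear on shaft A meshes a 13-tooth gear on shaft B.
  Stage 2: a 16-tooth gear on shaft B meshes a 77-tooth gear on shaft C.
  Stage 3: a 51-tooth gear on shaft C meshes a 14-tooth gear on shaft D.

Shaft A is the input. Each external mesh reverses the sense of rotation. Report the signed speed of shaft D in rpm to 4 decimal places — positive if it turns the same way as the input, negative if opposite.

-676.7781 rpm (opposite to input, |ω| = 676.7781 rpm)

Stage 1 [59T→13T]: ω = 197.0000×59/13 = 894.0769 rpm, dir flips to −; running = −894.0769
Stage 2 [16T→77T]: ω = 894.0769×16/77 = 185.7822 rpm, dir flips to +; running = +185.7822
Stage 3 [51T→14T]: ω = 185.7822×51/14 = 676.7781 rpm, dir flips to −; running = −676.7781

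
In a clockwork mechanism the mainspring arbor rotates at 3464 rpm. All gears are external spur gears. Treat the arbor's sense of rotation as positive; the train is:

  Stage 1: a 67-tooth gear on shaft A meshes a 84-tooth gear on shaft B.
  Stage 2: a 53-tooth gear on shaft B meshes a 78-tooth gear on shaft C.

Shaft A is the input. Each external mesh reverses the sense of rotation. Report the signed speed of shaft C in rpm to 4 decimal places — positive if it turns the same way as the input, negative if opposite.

Stage 1 [67T→84T]: ω = 3464.0000×67/84 = 2762.9524 rpm, dir flips to −; running = −2762.9524
Stage 2 [53T→78T]: ω = 2762.9524×53/78 = 1877.3907 rpm, dir flips to +; running = +1877.3907

+1877.3907 rpm (same as input, |ω| = 1877.3907 rpm)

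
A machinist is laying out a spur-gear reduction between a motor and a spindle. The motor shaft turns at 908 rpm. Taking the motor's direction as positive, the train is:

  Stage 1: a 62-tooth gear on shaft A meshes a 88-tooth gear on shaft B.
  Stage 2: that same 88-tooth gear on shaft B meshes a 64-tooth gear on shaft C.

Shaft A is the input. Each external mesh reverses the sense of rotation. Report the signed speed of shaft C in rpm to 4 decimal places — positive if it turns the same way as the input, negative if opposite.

Stage 1 [62T→88T]: ω = 908.0000×62/88 = 639.7273 rpm, dir flips to −; running = −639.7273
Stage 2 [88T→64T]: ω = 639.7273×88/64 = 879.6250 rpm, dir flips to +; running = +879.6250

+879.6250 rpm (same as input, |ω| = 879.6250 rpm)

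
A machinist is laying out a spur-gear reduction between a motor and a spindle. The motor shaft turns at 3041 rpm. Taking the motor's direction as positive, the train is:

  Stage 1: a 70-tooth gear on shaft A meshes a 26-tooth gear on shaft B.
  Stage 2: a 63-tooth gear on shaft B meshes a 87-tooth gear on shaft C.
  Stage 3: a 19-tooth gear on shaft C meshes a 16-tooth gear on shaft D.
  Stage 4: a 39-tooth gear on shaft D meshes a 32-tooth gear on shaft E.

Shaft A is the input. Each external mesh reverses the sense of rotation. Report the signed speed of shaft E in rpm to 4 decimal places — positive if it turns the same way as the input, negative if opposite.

+8580.4617 rpm (same as input, |ω| = 8580.4617 rpm)

Stage 1 [70T→26T]: ω = 3041.0000×70/26 = 8187.3077 rpm, dir flips to −; running = −8187.3077
Stage 2 [63T→87T]: ω = 8187.3077×63/87 = 5928.7401 rpm, dir flips to +; running = +5928.7401
Stage 3 [19T→16T]: ω = 5928.7401×19/16 = 7040.3788 rpm, dir flips to −; running = −7040.3788
Stage 4 [39T→32T]: ω = 7040.3788×39/32 = 8580.4617 rpm, dir flips to +; running = +8580.4617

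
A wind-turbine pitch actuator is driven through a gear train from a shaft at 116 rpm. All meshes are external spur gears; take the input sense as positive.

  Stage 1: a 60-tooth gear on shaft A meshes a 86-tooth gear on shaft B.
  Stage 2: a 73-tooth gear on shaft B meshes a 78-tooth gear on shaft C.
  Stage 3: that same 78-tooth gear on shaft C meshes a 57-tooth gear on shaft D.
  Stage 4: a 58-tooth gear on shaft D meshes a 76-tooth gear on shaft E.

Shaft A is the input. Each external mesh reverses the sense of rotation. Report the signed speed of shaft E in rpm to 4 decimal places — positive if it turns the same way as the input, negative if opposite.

+79.0994 rpm (same as input, |ω| = 79.0994 rpm)

Stage 1 [60T→86T]: ω = 116.0000×60/86 = 80.9302 rpm, dir flips to −; running = −80.9302
Stage 2 [73T→78T]: ω = 80.9302×73/78 = 75.7424 rpm, dir flips to +; running = +75.7424
Stage 3 [78T→57T]: ω = 75.7424×78/57 = 103.6475 rpm, dir flips to −; running = −103.6475
Stage 4 [58T→76T]: ω = 103.6475×58/76 = 79.0994 rpm, dir flips to +; running = +79.0994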